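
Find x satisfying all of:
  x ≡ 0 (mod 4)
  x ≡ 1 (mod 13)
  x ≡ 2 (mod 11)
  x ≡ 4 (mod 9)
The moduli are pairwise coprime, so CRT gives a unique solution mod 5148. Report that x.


Product of moduli M = 4 · 13 · 11 · 9 = 5148.
Merge one congruence at a time:
  Start: x ≡ 0 (mod 4).
  Combine with x ≡ 1 (mod 13); new modulus lcm = 52.
    Write x = 0 + 4·t and substitute into x ≡ 1 (mod 13): 4·t ≡ 1 − 0 = 1 (mod 13).
    The inverse of 4 mod 13 is 10 (since 4·10 = 40 = 3·13 + 1), so t ≡ 10·1 = 10 ≡ 10 (mod 13).
    Then x = 0 + 4·10 = 40, valid modulo lcm(4, 13) = 52: x ≡ 40 (mod 52).
  Combine with x ≡ 2 (mod 11); new modulus lcm = 572.
    Write x = 40 + 52·t and substitute into x ≡ 2 (mod 11): 52·t ≡ 2 − 40 = -38 (mod 11).
    Reduce coefficients mod 11: 8·t ≡ 6 (mod 11).
    The inverse of 8 mod 11 is 7 (since 8·7 = 56 = 5·11 + 1), so t ≡ 7·6 = 42 ≡ 9 (mod 11).
    Then x = 40 + 52·9 = 508, valid modulo lcm(52, 11) = 572: x ≡ 508 (mod 572).
  Combine with x ≡ 4 (mod 9); new modulus lcm = 5148.
    Write x = 508 + 572·t and substitute into x ≡ 4 (mod 9): 572·t ≡ 4 − 508 = -504 (mod 9).
    Reduce coefficients mod 9: 5·t ≡ 0 (mod 9).
    The inverse of 5 mod 9 is 2 (since 5·2 = 10 = 1·9 + 1), so t ≡ 2·0 = 0 ≡ 0 (mod 9).
    Then x = 508 + 572·0 = 508, valid modulo lcm(572, 9) = 5148: x ≡ 508 (mod 5148).
Verify against each original: 508 mod 4 = 0, 508 mod 13 = 1, 508 mod 11 = 2, 508 mod 9 = 4.

x ≡ 508 (mod 5148).


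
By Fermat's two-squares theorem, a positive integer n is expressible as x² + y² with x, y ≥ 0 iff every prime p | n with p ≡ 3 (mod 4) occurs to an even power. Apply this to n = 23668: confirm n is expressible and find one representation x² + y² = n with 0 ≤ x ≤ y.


Step 1: Factor n = 23668 = 2^2 · 61 · 97.
Step 2: Check the mod-4 condition on each prime factor: 2 = 2 (special); 61 ≡ 1 (mod 4), exponent 1; 97 ≡ 1 (mod 4), exponent 1.
All primes ≡ 3 (mod 4) appear to even exponent (or don't appear), so by the two-squares theorem n IS expressible as a sum of two squares.
Step 3: Build a representation. Group n = k² · m with k = 2 and m = 61 · 97 = 5917 (a product of primes ≡ 1 (mod 4)); a representation of m scales to one of n via (k·x)² + (k·y)² = k²(x² + y²). Each prime p ≡ 1 (mod 4) is itself a sum of two squares; find a² by testing p − a² for a perfect square:
  61: 61 − 1² = 60, 61 − 2² = 57, 61 − 3² = 52, 61 − 4² = 45, 61 − 5² = 36 = 6² ⇒ 61 = 5² + 6².
  97: 97 − 1² = 96, 97 − 2² = 93, 97 − 3² = 88, 97 − 4² = 81 = 9² ⇒ 97 = 4² + 9².
  Combine using the Brahmagupta–Fibonacci identity (a² + b²)(c² + d²) = (ac − bd)² + (ad + bc)² = (ac + bd)² + (ad − bc)²:
  61 · 97 = 5917: from (5² + 6²)(4² + 9²), take (5·4 − 6·9, 5·9 + 6·4) = (20 − 54, 45 + 24) = (-34, 69); dropping signs (only squares matter) gives (34, 69); check 34² + 69² = 1156 + 4761 = 5917 ✓.
  Scale by k = 2: (2·34, 2·69) = (68, 138).
Step 4: Order so x ≤ y and verify: 68² + 138² = 4624 + 19044 = 23668 = n. ✓

n = 23668 = 68² + 138² (one valid representation with x ≤ y).


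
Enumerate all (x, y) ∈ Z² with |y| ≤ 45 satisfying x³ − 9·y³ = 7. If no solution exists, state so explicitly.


The equation is x³ - 9y³ = 7. For fixed y, x³ = 9·y³ + 7, so a solution requires the RHS to be a perfect cube.
Strategy: iterate y from -45 to 45, compute RHS = 9·y³ + 7, and check whether it is a (positive or negative) perfect cube.
Check small values of y:
  y = 0: RHS = 7 is not a perfect cube.
  y = 1: RHS = 16 is not a perfect cube.
  y = -1: RHS = -2 is not a perfect cube.
  y = 2: RHS = 79 is not a perfect cube.
  y = -2: RHS = -65 is not a perfect cube.
  y = 3: RHS = 250 is not a perfect cube.
  y = -3: RHS = -236 is not a perfect cube.
Continuing the search up to |y| = 45 finds no solutions either.
No (x, y) in the scanned range satisfies the equation.

No integer solutions with |y| ≤ 45.


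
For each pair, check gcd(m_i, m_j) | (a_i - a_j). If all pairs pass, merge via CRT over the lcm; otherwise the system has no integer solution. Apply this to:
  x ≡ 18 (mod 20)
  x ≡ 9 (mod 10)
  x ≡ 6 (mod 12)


Moduli 20, 10, 12 are not pairwise coprime, so CRT works modulo lcm(m_i) when all pairwise compatibility conditions hold.
Pairwise compatibility: gcd(m_i, m_j) must divide a_i - a_j for every pair.
Merge one congruence at a time:
  Start: x ≡ 18 (mod 20).
  Combine with x ≡ 9 (mod 10): gcd(20, 10) = 10, and 9 - 18 = -9 is NOT divisible by 10.
    ⇒ system is inconsistent (no integer solution).

No solution (the system is inconsistent).


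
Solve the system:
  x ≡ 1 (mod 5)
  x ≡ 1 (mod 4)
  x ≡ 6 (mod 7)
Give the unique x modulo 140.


Moduli 5, 4, 7 are pairwise coprime; by CRT there is a unique solution modulo M = 5 · 4 · 7 = 140.
Solve pairwise, accumulating the modulus:
  Start with x ≡ 1 (mod 5).
  Combine with x ≡ 1 (mod 4): since gcd(5, 4) = 1, we get a unique residue mod 20.
    Write x = 1 + 5·t and substitute into x ≡ 1 (mod 4): 5·t ≡ 1 − 1 = 0 (mod 4).
    Reduce coefficients mod 4: 1·t ≡ 0 (mod 4).
    So t ≡ 0 (mod 4).
    Then x = 1 + 5·0 = 1, valid modulo lcm(5, 4) = 20: x ≡ 1 (mod 20).
  Combine with x ≡ 6 (mod 7): since gcd(20, 7) = 1, we get a unique residue mod 140.
    Write x = 1 + 20·t and substitute into x ≡ 6 (mod 7): 20·t ≡ 6 − 1 = 5 (mod 7).
    Reduce coefficients mod 7: 6·t ≡ 5 (mod 7).
    The inverse of 6 mod 7 is 6 (since 6·6 = 36 = 5·7 + 1), so t ≡ 6·5 = 30 ≡ 2 (mod 7).
    Then x = 1 + 20·2 = 41, valid modulo lcm(20, 7) = 140: x ≡ 41 (mod 140).
Verify: 41 mod 5 = 1 ✓, 41 mod 4 = 1 ✓, 41 mod 7 = 6 ✓.

x ≡ 41 (mod 140).


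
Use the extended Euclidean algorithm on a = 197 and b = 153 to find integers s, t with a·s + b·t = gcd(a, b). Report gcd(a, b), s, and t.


Euclidean algorithm on (197, 153) — divide until remainder is 0:
  197 = 1 · 153 + 44
  153 = 3 · 44 + 21
  44 = 2 · 21 + 2
  21 = 10 · 2 + 1
  2 = 2 · 1 + 0
gcd(197, 153) = 1.
Track Bezout coefficients alongside the remainders: start with r₀ = 197 = a·1 + b·0 (s = 1, t = 0) and r₁ = 153 = a·0 + b·1 (s = 0, t = 1); each new remainder r_{k+1} = r_{k-1} − q_k·r_k inherits s_{k+1} = s_{k-1} − q_k·s_k, t_{k+1} = t_{k-1} − q_k·t_k, so r_k = a·s_k + b·t_k at every step:
  q = 1: r = 44, s = 1 − 1·0 = 1, t = 0 − 1·1 = -1  (check: 197·1 + 153·(-1) = 44)
  q = 3: r = 21, s = 0 − 3·1 = -3, t = 1 − 3·(-1) = 4  (check: 197·(-3) + 153·4 = 21)
  q = 2: r = 2, s = 1 − 2·(-3) = 7, t = -1 − 2·4 = -9  (check: 197·7 + 153·(-9) = 2)
  q = 10: r = 1, s = -3 − 10·7 = -73, t = 4 − 10·(-9) = 94  (check: 197·(-73) + 153·94 = 1)
The row with r = 1 (the gcd) gives the Bezout coefficients s = -73, t = 94.
Result: 197 · (-73) + 153 · (94) = 1.

gcd(197, 153) = 1; s = -73, t = 94 (check: 197·(-73) + 153·94 = 1).


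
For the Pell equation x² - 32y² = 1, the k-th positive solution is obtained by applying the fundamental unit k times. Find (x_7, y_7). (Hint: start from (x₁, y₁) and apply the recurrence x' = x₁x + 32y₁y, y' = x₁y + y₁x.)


Step 1: Find the fundamental solution (x₁, y₁) of x² - 32y² = 1.
  Expand √32 as a continued fraction. a₀ = ⌊√32⌋ = 5; iterate m_{k+1} = d_k·a_k − m_k, d_{k+1} = (32 − m_{k+1}²)/d_k, a_{k+1} = ⌊(a₀ + m_{k+1})/d_{k+1}⌋ (starting m₀ = 0, d₀ = 1), with convergents p_k = a_k·p_{k-1} + p_{k-2}, q_k = a_k·q_{k-1} + q_{k-2} (p₋₁ = 1, q₋₁ = 0):
  k = 0: a₀ = 5; p₀/q₀ = 5/1; p₀² − 32·q₀² = 25 − 32 = -7.
  k = 1: m = 5, d = 7, a = ⌊(5 + 5)/7⌋ = 1; p/q = (1·5 + 1)/(1·1 + 0) = 6/1; p² − 32·q² = 36 − 32 = 4.
  k = 2: m = 2, d = 4, a = ⌊(5 + 2)/4⌋ = 1; p/q = (1·6 + 5)/(1·1 + 1) = 11/2; p² − 32·q² = 121 − 128 = -7.
  k = 3: m = 2, d = 7, a = ⌊(5 + 2)/7⌋ = 1; p/q = (1·11 + 6)/(1·2 + 1) = 17/3; p² − 32·q² = 289 − 288 = 1.
  The first convergent with p² − 32·q² = 1 gives the fundamental solution (x₁, y₁) = (17, 3).
Step 2: Apply the recurrence (x_{n+1}, y_{n+1}) = (x₁x_n + 32y₁y_n, x₁y_n + y₁x_n) repeatedly.
  From (x_1, y_1) = (17, 3): x_2 = 17·17 + 32·3·3 = 577; y_2 = 17·3 + 3·17 = 102.
  From (x_2, y_2) = (577, 102): x_3 = 17·577 + 32·3·102 = 19601; y_3 = 17·102 + 3·577 = 3465.
  From (x_3, y_3) = (19601, 3465): x_4 = 17·19601 + 32·3·3465 = 665857; y_4 = 17·3465 + 3·19601 = 117708.
  From (x_4, y_4) = (665857, 117708): x_5 = 17·665857 + 32·3·117708 = 22619537; y_5 = 17·117708 + 3·665857 = 3998607.
  From (x_5, y_5) = (22619537, 3998607): x_6 = 17·22619537 + 32·3·3998607 = 768398401; y_6 = 17·3998607 + 3·22619537 = 135834930.
  From (x_6, y_6) = (768398401, 135834930): x_7 = 17·768398401 + 32·3·135834930 = 26102926097; y_7 = 17·135834930 + 3·768398401 = 4614389013.
Step 3: Verify x_7² - 32·y_7² = 681362750825443653409 - 681362750825443653408 = 1 (should be 1). ✓

(x_1, y_1) = (17, 3); (x_7, y_7) = (26102926097, 4614389013).


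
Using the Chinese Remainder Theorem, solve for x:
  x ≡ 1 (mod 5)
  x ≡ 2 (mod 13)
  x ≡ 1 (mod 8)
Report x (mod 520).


Moduli 5, 13, 8 are pairwise coprime; by CRT there is a unique solution modulo M = 5 · 13 · 8 = 520.
Solve pairwise, accumulating the modulus:
  Start with x ≡ 1 (mod 5).
  Combine with x ≡ 2 (mod 13): since gcd(5, 13) = 1, we get a unique residue mod 65.
    Write x = 1 + 5·t and substitute into x ≡ 2 (mod 13): 5·t ≡ 2 − 1 = 1 (mod 13).
    The inverse of 5 mod 13 is 8 (since 5·8 = 40 = 3·13 + 1), so t ≡ 8·1 = 8 ≡ 8 (mod 13).
    Then x = 1 + 5·8 = 41, valid modulo lcm(5, 13) = 65: x ≡ 41 (mod 65).
  Combine with x ≡ 1 (mod 8): since gcd(65, 8) = 1, we get a unique residue mod 520.
    Write x = 41 + 65·t and substitute into x ≡ 1 (mod 8): 65·t ≡ 1 − 41 = -40 (mod 8).
    Reduce coefficients mod 8: 1·t ≡ 0 (mod 8).
    So t ≡ 0 (mod 8).
    Then x = 41 + 65·0 = 41, valid modulo lcm(65, 8) = 520: x ≡ 41 (mod 520).
Verify: 41 mod 5 = 1 ✓, 41 mod 13 = 2 ✓, 41 mod 8 = 1 ✓.

x ≡ 41 (mod 520).


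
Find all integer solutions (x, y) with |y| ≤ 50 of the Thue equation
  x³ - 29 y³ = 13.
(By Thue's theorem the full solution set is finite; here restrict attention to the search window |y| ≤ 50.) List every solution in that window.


The equation is x³ - 29y³ = 13. For fixed y, x³ = 29·y³ + 13, so a solution requires the RHS to be a perfect cube.
Strategy: iterate y from -50 to 50, compute RHS = 29·y³ + 13, and check whether it is a (positive or negative) perfect cube.
Check small values of y:
  y = 0: RHS = 13 is not a perfect cube.
  y = 1: RHS = 42 is not a perfect cube.
  y = -1: RHS = -16 is not a perfect cube.
  y = 2: RHS = 245 is not a perfect cube.
  y = -2: RHS = -219 is not a perfect cube.
  y = 3: RHS = 796 is not a perfect cube.
  y = -3: RHS = -770 is not a perfect cube.
Continuing the search up to |y| = 50 finds no solutions either.
No (x, y) in the scanned range satisfies the equation.

No integer solutions with |y| ≤ 50.


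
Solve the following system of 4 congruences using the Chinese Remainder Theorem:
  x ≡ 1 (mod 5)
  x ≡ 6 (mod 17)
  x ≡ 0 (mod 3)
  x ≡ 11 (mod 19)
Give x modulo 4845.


Product of moduli M = 5 · 17 · 3 · 19 = 4845.
Merge one congruence at a time:
  Start: x ≡ 1 (mod 5).
  Combine with x ≡ 6 (mod 17); new modulus lcm = 85.
    Write x = 1 + 5·t and substitute into x ≡ 6 (mod 17): 5·t ≡ 6 − 1 = 5 (mod 17).
    The inverse of 5 mod 17 is 7 (since 5·7 = 35 = 2·17 + 1), so t ≡ 7·5 = 35 ≡ 1 (mod 17).
    Then x = 1 + 5·1 = 6, valid modulo lcm(5, 17) = 85: x ≡ 6 (mod 85).
  Combine with x ≡ 0 (mod 3); new modulus lcm = 255.
    Write x = 6 + 85·t and substitute into x ≡ 0 (mod 3): 85·t ≡ 0 − 6 = -6 (mod 3).
    Reduce coefficients mod 3: 1·t ≡ 0 (mod 3).
    So t ≡ 0 (mod 3).
    Then x = 6 + 85·0 = 6, valid modulo lcm(85, 3) = 255: x ≡ 6 (mod 255).
  Combine with x ≡ 11 (mod 19); new modulus lcm = 4845.
    Write x = 6 + 255·t and substitute into x ≡ 11 (mod 19): 255·t ≡ 11 − 6 = 5 (mod 19).
    Reduce coefficients mod 19: 8·t ≡ 5 (mod 19).
    The inverse of 8 mod 19 is 12 (since 8·12 = 96 = 5·19 + 1), so t ≡ 12·5 = 60 ≡ 3 (mod 19).
    Then x = 6 + 255·3 = 771, valid modulo lcm(255, 19) = 4845: x ≡ 771 (mod 4845).
Verify against each original: 771 mod 5 = 1, 771 mod 17 = 6, 771 mod 3 = 0, 771 mod 19 = 11.

x ≡ 771 (mod 4845).


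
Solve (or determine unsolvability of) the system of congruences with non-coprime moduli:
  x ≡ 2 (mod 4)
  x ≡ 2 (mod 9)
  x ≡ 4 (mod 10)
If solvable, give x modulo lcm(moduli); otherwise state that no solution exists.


Moduli 4, 9, 10 are not pairwise coprime, so CRT works modulo lcm(m_i) when all pairwise compatibility conditions hold.
Pairwise compatibility: gcd(m_i, m_j) must divide a_i - a_j for every pair.
Merge one congruence at a time:
  Start: x ≡ 2 (mod 4).
  Combine with x ≡ 2 (mod 9): gcd(4, 9) = 1; 2 - 2 = 0, which IS divisible by 1, so compatible.
    Write x = 2 + 4·t and substitute into x ≡ 2 (mod 9): 4·t ≡ 2 − 2 = 0 (mod 9).
    The inverse of 4 mod 9 is 7 (since 4·7 = 28 = 3·9 + 1), so t ≡ 7·0 = 0 ≡ 0 (mod 9).
    Then x = 2 + 4·0 = 2, valid modulo lcm(4, 9) = 36: x ≡ 2 (mod 36).
  Combine with x ≡ 4 (mod 10): gcd(36, 10) = 2; 4 - 2 = 2, which IS divisible by 2, so compatible.
    Write x = 2 + 36·t and substitute into x ≡ 4 (mod 10): 36·t ≡ 4 − 2 = 2 (mod 10).
    Divide the congruence (and modulus) by g = 2: 18·t ≡ 1 (mod 5).
    Reduce coefficients mod 5: 3·t ≡ 1 (mod 5).
    The inverse of 3 mod 5 is 2 (since 3·2 = 6 = 1·5 + 1), so t ≡ 2·1 = 2 ≡ 2 (mod 5).
    Then x = 2 + 36·2 = 74, valid modulo lcm(36, 10) = 180: x ≡ 74 (mod 180).
Verify: 74 mod 4 = 2, 74 mod 9 = 2, 74 mod 10 = 4.

x ≡ 74 (mod 180).


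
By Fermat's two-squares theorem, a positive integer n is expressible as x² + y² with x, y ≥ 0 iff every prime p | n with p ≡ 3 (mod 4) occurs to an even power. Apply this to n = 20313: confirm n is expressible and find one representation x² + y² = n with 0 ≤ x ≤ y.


Step 1: Factor n = 20313 = 3^2 · 37 · 61.
Step 2: Check the mod-4 condition on each prime factor: 3 ≡ 3 (mod 4), exponent 2 (must be even); 37 ≡ 1 (mod 4), exponent 1; 61 ≡ 1 (mod 4), exponent 1.
All primes ≡ 3 (mod 4) appear to even exponent (or don't appear), so by the two-squares theorem n IS expressible as a sum of two squares.
Step 3: Build a representation. Group n = k² · m with k = 3 and m = 37 · 61 = 2257 (a product of primes ≡ 1 (mod 4)); a representation of m scales to one of n via (k·x)² + (k·y)² = k²(x² + y²). Each prime p ≡ 1 (mod 4) is itself a sum of two squares; find a² by testing p − a² for a perfect square:
  37: 37 − 1² = 36 = 6² ⇒ 37 = 1² + 6².
  61: 61 − 1² = 60, 61 − 2² = 57, 61 − 3² = 52, 61 − 4² = 45, 61 − 5² = 36 = 6² ⇒ 61 = 5² + 6².
  Combine using the Brahmagupta–Fibonacci identity (a² + b²)(c² + d²) = (ac − bd)² + (ad + bc)² = (ac + bd)² + (ad − bc)²:
  37 · 61 = 2257: from (1² + 6²)(5² + 6²), take (1·5 − 6·6, 1·6 + 6·5) = (5 − 36, 6 + 30) = (-31, 36); dropping signs (only squares matter) gives (31, 36); check 31² + 36² = 961 + 1296 = 2257 ✓.
  Scale by k = 3: (3·31, 3·36) = (93, 108).
Step 4: Order so x ≤ y and verify: 93² + 108² = 8649 + 11664 = 20313 = n. ✓

n = 20313 = 93² + 108² (one valid representation with x ≤ y).


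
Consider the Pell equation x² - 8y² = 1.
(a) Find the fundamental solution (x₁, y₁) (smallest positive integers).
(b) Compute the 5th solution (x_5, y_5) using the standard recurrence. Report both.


Step 1: Find the fundamental solution (x₁, y₁) of x² - 8y² = 1.
  Expand √8 as a continued fraction. a₀ = ⌊√8⌋ = 2; iterate m_{k+1} = d_k·a_k − m_k, d_{k+1} = (8 − m_{k+1}²)/d_k, a_{k+1} = ⌊(a₀ + m_{k+1})/d_{k+1}⌋ (starting m₀ = 0, d₀ = 1), with convergents p_k = a_k·p_{k-1} + p_{k-2}, q_k = a_k·q_{k-1} + q_{k-2} (p₋₁ = 1, q₋₁ = 0):
  k = 0: a₀ = 2; p₀/q₀ = 2/1; p₀² − 8·q₀² = 4 − 8 = -4.
  k = 1: m = 2, d = 4, a = ⌊(2 + 2)/4⌋ = 1; p/q = (1·2 + 1)/(1·1 + 0) = 3/1; p² − 8·q² = 9 − 8 = 1.
  The first convergent with p² − 8·q² = 1 gives the fundamental solution (x₁, y₁) = (3, 1).
Step 2: Apply the recurrence (x_{n+1}, y_{n+1}) = (x₁x_n + 8y₁y_n, x₁y_n + y₁x_n) repeatedly.
  From (x_1, y_1) = (3, 1): x_2 = 3·3 + 8·1·1 = 17; y_2 = 3·1 + 1·3 = 6.
  From (x_2, y_2) = (17, 6): x_3 = 3·17 + 8·1·6 = 99; y_3 = 3·6 + 1·17 = 35.
  From (x_3, y_3) = (99, 35): x_4 = 3·99 + 8·1·35 = 577; y_4 = 3·35 + 1·99 = 204.
  From (x_4, y_4) = (577, 204): x_5 = 3·577 + 8·1·204 = 3363; y_5 = 3·204 + 1·577 = 1189.
Step 3: Verify x_5² - 8·y_5² = 11309769 - 11309768 = 1 (should be 1). ✓

(x_1, y_1) = (3, 1); (x_5, y_5) = (3363, 1189).


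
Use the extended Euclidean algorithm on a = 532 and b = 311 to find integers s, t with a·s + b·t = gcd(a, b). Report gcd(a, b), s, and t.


Euclidean algorithm on (532, 311) — divide until remainder is 0:
  532 = 1 · 311 + 221
  311 = 1 · 221 + 90
  221 = 2 · 90 + 41
  90 = 2 · 41 + 8
  41 = 5 · 8 + 1
  8 = 8 · 1 + 0
gcd(532, 311) = 1.
Track Bezout coefficients alongside the remainders: start with r₀ = 532 = a·1 + b·0 (s = 1, t = 0) and r₁ = 311 = a·0 + b·1 (s = 0, t = 1); each new remainder r_{k+1} = r_{k-1} − q_k·r_k inherits s_{k+1} = s_{k-1} − q_k·s_k, t_{k+1} = t_{k-1} − q_k·t_k, so r_k = a·s_k + b·t_k at every step:
  q = 1: r = 221, s = 1 − 1·0 = 1, t = 0 − 1·1 = -1  (check: 532·1 + 311·(-1) = 221)
  q = 1: r = 90, s = 0 − 1·1 = -1, t = 1 − 1·(-1) = 2  (check: 532·(-1) + 311·2 = 90)
  q = 2: r = 41, s = 1 − 2·(-1) = 3, t = -1 − 2·2 = -5  (check: 532·3 + 311·(-5) = 41)
  q = 2: r = 8, s = -1 − 2·3 = -7, t = 2 − 2·(-5) = 12  (check: 532·(-7) + 311·12 = 8)
  q = 5: r = 1, s = 3 − 5·(-7) = 38, t = -5 − 5·12 = -65  (check: 532·38 + 311·(-65) = 1)
The row with r = 1 (the gcd) gives the Bezout coefficients s = 38, t = -65.
Result: 532 · (38) + 311 · (-65) = 1.

gcd(532, 311) = 1; s = 38, t = -65 (check: 532·38 + 311·(-65) = 1).


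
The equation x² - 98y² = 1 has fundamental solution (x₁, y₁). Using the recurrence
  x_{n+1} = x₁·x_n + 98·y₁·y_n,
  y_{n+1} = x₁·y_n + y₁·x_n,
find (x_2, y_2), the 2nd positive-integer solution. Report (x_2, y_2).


Step 1: Find the fundamental solution (x₁, y₁) of x² - 98y² = 1.
  Expand √98 as a continued fraction. a₀ = ⌊√98⌋ = 9; iterate m_{k+1} = d_k·a_k − m_k, d_{k+1} = (98 − m_{k+1}²)/d_k, a_{k+1} = ⌊(a₀ + m_{k+1})/d_{k+1}⌋ (starting m₀ = 0, d₀ = 1), with convergents p_k = a_k·p_{k-1} + p_{k-2}, q_k = a_k·q_{k-1} + q_{k-2} (p₋₁ = 1, q₋₁ = 0):
  k = 0: a₀ = 9; p₀/q₀ = 9/1; p₀² − 98·q₀² = 81 − 98 = -17.
  k = 1: m = 9, d = 17, a = ⌊(9 + 9)/17⌋ = 1; p/q = (1·9 + 1)/(1·1 + 0) = 10/1; p² − 98·q² = 100 − 98 = 2.
  k = 2: m = 8, d = 2, a = ⌊(9 + 8)/2⌋ = 8; p/q = (8·10 + 9)/(8·1 + 1) = 89/9; p² − 98·q² = 7921 − 7938 = -17.
  k = 3: m = 8, d = 17, a = ⌊(9 + 8)/17⌋ = 1; p/q = (1·89 + 10)/(1·9 + 1) = 99/10; p² − 98·q² = 9801 − 9800 = 1.
  The first convergent with p² − 98·q² = 1 gives the fundamental solution (x₁, y₁) = (99, 10).
Step 2: Apply the recurrence (x_{n+1}, y_{n+1}) = (x₁x_n + 98y₁y_n, x₁y_n + y₁x_n) repeatedly.
  From (x_1, y_1) = (99, 10): x_2 = 99·99 + 98·10·10 = 19601; y_2 = 99·10 + 10·99 = 1980.
Step 3: Verify x_2² - 98·y_2² = 384199201 - 384199200 = 1 (should be 1). ✓

(x_1, y_1) = (99, 10); (x_2, y_2) = (19601, 1980).


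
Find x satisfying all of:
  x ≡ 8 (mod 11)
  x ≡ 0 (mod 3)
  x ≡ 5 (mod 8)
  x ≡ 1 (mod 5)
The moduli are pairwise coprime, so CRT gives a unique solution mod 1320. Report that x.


Product of moduli M = 11 · 3 · 8 · 5 = 1320.
Merge one congruence at a time:
  Start: x ≡ 8 (mod 11).
  Combine with x ≡ 0 (mod 3); new modulus lcm = 33.
    Write x = 8 + 11·t and substitute into x ≡ 0 (mod 3): 11·t ≡ 0 − 8 = -8 (mod 3).
    Reduce coefficients mod 3: 2·t ≡ 1 (mod 3).
    The inverse of 2 mod 3 is 2 (since 2·2 = 4 = 1·3 + 1), so t ≡ 2·1 = 2 ≡ 2 (mod 3).
    Then x = 8 + 11·2 = 30, valid modulo lcm(11, 3) = 33: x ≡ 30 (mod 33).
  Combine with x ≡ 5 (mod 8); new modulus lcm = 264.
    Write x = 30 + 33·t and substitute into x ≡ 5 (mod 8): 33·t ≡ 5 − 30 = -25 (mod 8).
    Reduce coefficients mod 8: 1·t ≡ 7 (mod 8).
    So t ≡ 7 (mod 8).
    Then x = 30 + 33·7 = 261, valid modulo lcm(33, 8) = 264: x ≡ 261 (mod 264).
  Combine with x ≡ 1 (mod 5); new modulus lcm = 1320.
    Write x = 261 + 264·t and substitute into x ≡ 1 (mod 5): 264·t ≡ 1 − 261 = -260 (mod 5).
    Reduce coefficients mod 5: 4·t ≡ 0 (mod 5).
    The inverse of 4 mod 5 is 4 (since 4·4 = 16 = 3·5 + 1), so t ≡ 4·0 = 0 ≡ 0 (mod 5).
    Then x = 261 + 264·0 = 261, valid modulo lcm(264, 5) = 1320: x ≡ 261 (mod 1320).
Verify against each original: 261 mod 11 = 8, 261 mod 3 = 0, 261 mod 8 = 5, 261 mod 5 = 1.

x ≡ 261 (mod 1320).


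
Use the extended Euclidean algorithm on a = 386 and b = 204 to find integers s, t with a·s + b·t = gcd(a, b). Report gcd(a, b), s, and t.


Euclidean algorithm on (386, 204) — divide until remainder is 0:
  386 = 1 · 204 + 182
  204 = 1 · 182 + 22
  182 = 8 · 22 + 6
  22 = 3 · 6 + 4
  6 = 1 · 4 + 2
  4 = 2 · 2 + 0
gcd(386, 204) = 2.
Track Bezout coefficients alongside the remainders: start with r₀ = 386 = a·1 + b·0 (s = 1, t = 0) and r₁ = 204 = a·0 + b·1 (s = 0, t = 1); each new remainder r_{k+1} = r_{k-1} − q_k·r_k inherits s_{k+1} = s_{k-1} − q_k·s_k, t_{k+1} = t_{k-1} − q_k·t_k, so r_k = a·s_k + b·t_k at every step:
  q = 1: r = 182, s = 1 − 1·0 = 1, t = 0 − 1·1 = -1  (check: 386·1 + 204·(-1) = 182)
  q = 1: r = 22, s = 0 − 1·1 = -1, t = 1 − 1·(-1) = 2  (check: 386·(-1) + 204·2 = 22)
  q = 8: r = 6, s = 1 − 8·(-1) = 9, t = -1 − 8·2 = -17  (check: 386·9 + 204·(-17) = 6)
  q = 3: r = 4, s = -1 − 3·9 = -28, t = 2 − 3·(-17) = 53  (check: 386·(-28) + 204·53 = 4)
  q = 1: r = 2, s = 9 − 1·(-28) = 37, t = -17 − 1·53 = -70  (check: 386·37 + 204·(-70) = 2)
The row with r = 2 (the gcd) gives the Bezout coefficients s = 37, t = -70.
Result: 386 · (37) + 204 · (-70) = 2.

gcd(386, 204) = 2; s = 37, t = -70 (check: 386·37 + 204·(-70) = 2).


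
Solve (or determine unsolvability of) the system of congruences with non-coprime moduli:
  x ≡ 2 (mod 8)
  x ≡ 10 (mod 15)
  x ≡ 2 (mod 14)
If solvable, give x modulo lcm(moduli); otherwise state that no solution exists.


Moduli 8, 15, 14 are not pairwise coprime, so CRT works modulo lcm(m_i) when all pairwise compatibility conditions hold.
Pairwise compatibility: gcd(m_i, m_j) must divide a_i - a_j for every pair.
Merge one congruence at a time:
  Start: x ≡ 2 (mod 8).
  Combine with x ≡ 10 (mod 15): gcd(8, 15) = 1; 10 - 2 = 8, which IS divisible by 1, so compatible.
    Write x = 2 + 8·t and substitute into x ≡ 10 (mod 15): 8·t ≡ 10 − 2 = 8 (mod 15).
    The inverse of 8 mod 15 is 2 (since 8·2 = 16 = 1·15 + 1), so t ≡ 2·8 = 16 ≡ 1 (mod 15).
    Then x = 2 + 8·1 = 10, valid modulo lcm(8, 15) = 120: x ≡ 10 (mod 120).
  Combine with x ≡ 2 (mod 14): gcd(120, 14) = 2; 2 - 10 = -8, which IS divisible by 2, so compatible.
    Write x = 10 + 120·t and substitute into x ≡ 2 (mod 14): 120·t ≡ 2 − 10 = -8 (mod 14).
    Divide the congruence (and modulus) by g = 2: 60·t ≡ -4 (mod 7).
    Reduce coefficients mod 7: 4·t ≡ 3 (mod 7).
    The inverse of 4 mod 7 is 2 (since 4·2 = 8 = 1·7 + 1), so t ≡ 2·3 = 6 ≡ 6 (mod 7).
    Then x = 10 + 120·6 = 730, valid modulo lcm(120, 14) = 840: x ≡ 730 (mod 840).
Verify: 730 mod 8 = 2, 730 mod 15 = 10, 730 mod 14 = 2.

x ≡ 730 (mod 840).


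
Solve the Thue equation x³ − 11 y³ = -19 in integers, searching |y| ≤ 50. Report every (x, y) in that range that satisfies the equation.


The equation is x³ - 11y³ = -19. For fixed y, x³ = 11·y³ − 19, so a solution requires the RHS to be a perfect cube.
Strategy: iterate y from -50 to 50, compute RHS = 11·y³ − 19, and check whether it is a (positive or negative) perfect cube.
Check small values of y:
  y = 0: RHS = -19 is not a perfect cube.
  y = 1: RHS = -8 = (-2)³ ⇒ x = -2 works.
  y = -1: RHS = -30 is not a perfect cube.
  y = 2: RHS = 69 is not a perfect cube.
  y = -2: RHS = -107 is not a perfect cube.
  y = 3: RHS = 278 is not a perfect cube.
  y = -3: RHS = -316 is not a perfect cube.
Continuing, at y = 9: RHS = 8000 = (20)³ ⇒ x = 20 works.
Searching the remaining y in |y| ≤ 50 finds no further solutions.
Collected solutions: (-2, 1), (20, 9).

Solutions (with |y| ≤ 50): (-2, 1), (20, 9).


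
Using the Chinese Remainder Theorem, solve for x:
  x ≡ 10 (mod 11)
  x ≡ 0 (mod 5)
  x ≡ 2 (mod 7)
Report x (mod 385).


Moduli 11, 5, 7 are pairwise coprime; by CRT there is a unique solution modulo M = 11 · 5 · 7 = 385.
Solve pairwise, accumulating the modulus:
  Start with x ≡ 10 (mod 11).
  Combine with x ≡ 0 (mod 5): since gcd(11, 5) = 1, we get a unique residue mod 55.
    Write x = 10 + 11·t and substitute into x ≡ 0 (mod 5): 11·t ≡ 0 − 10 = -10 (mod 5).
    Reduce coefficients mod 5: 1·t ≡ 0 (mod 5).
    So t ≡ 0 (mod 5).
    Then x = 10 + 11·0 = 10, valid modulo lcm(11, 5) = 55: x ≡ 10 (mod 55).
  Combine with x ≡ 2 (mod 7): since gcd(55, 7) = 1, we get a unique residue mod 385.
    Write x = 10 + 55·t and substitute into x ≡ 2 (mod 7): 55·t ≡ 2 − 10 = -8 (mod 7).
    Reduce coefficients mod 7: 6·t ≡ 6 (mod 7).
    The inverse of 6 mod 7 is 6 (since 6·6 = 36 = 5·7 + 1), so t ≡ 6·6 = 36 ≡ 1 (mod 7).
    Then x = 10 + 55·1 = 65, valid modulo lcm(55, 7) = 385: x ≡ 65 (mod 385).
Verify: 65 mod 11 = 10 ✓, 65 mod 5 = 0 ✓, 65 mod 7 = 2 ✓.

x ≡ 65 (mod 385).


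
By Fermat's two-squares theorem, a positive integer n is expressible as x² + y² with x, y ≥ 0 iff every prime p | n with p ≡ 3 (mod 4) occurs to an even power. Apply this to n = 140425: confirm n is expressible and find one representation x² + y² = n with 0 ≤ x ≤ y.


Step 1: Factor n = 140425 = 5^2 · 41 · 137.
Step 2: Check the mod-4 condition on each prime factor: 5 ≡ 1 (mod 4), exponent 2; 41 ≡ 1 (mod 4), exponent 1; 137 ≡ 1 (mod 4), exponent 1.
All primes ≡ 3 (mod 4) appear to even exponent (or don't appear), so by the two-squares theorem n IS expressible as a sum of two squares.
Step 3: Build a representation. Group n = k² · m with k = 5 and m = 41 · 137 = 5617 (a product of primes ≡ 1 (mod 4)); a representation of m scales to one of n via (k·x)² + (k·y)² = k²(x² + y²). Each prime p ≡ 1 (mod 4) is itself a sum of two squares; find a² by testing p − a² for a perfect square:
  41: 41 − 1² = 40, 41 − 2² = 37, 41 − 3² = 32, 41 − 4² = 25 = 5² ⇒ 41 = 4² + 5².
  137: 137 − 1² = 136, 137 − 2² = 133, 137 − 3² = 128, 137 − 4² = 121 = 11² ⇒ 137 = 4² + 11².
  Combine using the Brahmagupta–Fibonacci identity (a² + b²)(c² + d²) = (ac − bd)² + (ad + bc)² = (ac + bd)² + (ad − bc)²:
  41 · 137 = 5617: from (4² + 5²)(4² + 11²), take (4·4 − 5·11, 4·11 + 5·4) = (16 − 55, 44 + 20) = (-39, 64); dropping signs (only squares matter) gives (39, 64); check 39² + 64² = 1521 + 4096 = 5617 ✓.
  Scale by k = 5: (5·39, 5·64) = (195, 320).
Step 4: Order so x ≤ y and verify: 195² + 320² = 38025 + 102400 = 140425 = n. ✓

n = 140425 = 195² + 320² (one valid representation with x ≤ y).


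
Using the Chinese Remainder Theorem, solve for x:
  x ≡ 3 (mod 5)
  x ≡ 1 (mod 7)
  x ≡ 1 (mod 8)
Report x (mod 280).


Moduli 5, 7, 8 are pairwise coprime; by CRT there is a unique solution modulo M = 5 · 7 · 8 = 280.
Solve pairwise, accumulating the modulus:
  Start with x ≡ 3 (mod 5).
  Combine with x ≡ 1 (mod 7): since gcd(5, 7) = 1, we get a unique residue mod 35.
    Write x = 3 + 5·t and substitute into x ≡ 1 (mod 7): 5·t ≡ 1 − 3 = -2 (mod 7).
    Reduce coefficients mod 7: 5·t ≡ 5 (mod 7).
    The inverse of 5 mod 7 is 3 (since 5·3 = 15 = 2·7 + 1), so t ≡ 3·5 = 15 ≡ 1 (mod 7).
    Then x = 3 + 5·1 = 8, valid modulo lcm(5, 7) = 35: x ≡ 8 (mod 35).
  Combine with x ≡ 1 (mod 8): since gcd(35, 8) = 1, we get a unique residue mod 280.
    Write x = 8 + 35·t and substitute into x ≡ 1 (mod 8): 35·t ≡ 1 − 8 = -7 (mod 8).
    Reduce coefficients mod 8: 3·t ≡ 1 (mod 8).
    The inverse of 3 mod 8 is 3 (since 3·3 = 9 = 1·8 + 1), so t ≡ 3·1 = 3 ≡ 3 (mod 8).
    Then x = 8 + 35·3 = 113, valid modulo lcm(35, 8) = 280: x ≡ 113 (mod 280).
Verify: 113 mod 5 = 3 ✓, 113 mod 7 = 1 ✓, 113 mod 8 = 1 ✓.

x ≡ 113 (mod 280).


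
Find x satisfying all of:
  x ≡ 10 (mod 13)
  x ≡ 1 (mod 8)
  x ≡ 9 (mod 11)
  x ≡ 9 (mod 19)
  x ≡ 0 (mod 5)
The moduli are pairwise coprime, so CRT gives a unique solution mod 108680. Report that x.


Product of moduli M = 13 · 8 · 11 · 19 · 5 = 108680.
Merge one congruence at a time:
  Start: x ≡ 10 (mod 13).
  Combine with x ≡ 1 (mod 8); new modulus lcm = 104.
    Write x = 10 + 13·t and substitute into x ≡ 1 (mod 8): 13·t ≡ 1 − 10 = -9 (mod 8).
    Reduce coefficients mod 8: 5·t ≡ 7 (mod 8).
    The inverse of 5 mod 8 is 5 (since 5·5 = 25 = 3·8 + 1), so t ≡ 5·7 = 35 ≡ 3 (mod 8).
    Then x = 10 + 13·3 = 49, valid modulo lcm(13, 8) = 104: x ≡ 49 (mod 104).
  Combine with x ≡ 9 (mod 11); new modulus lcm = 1144.
    Write x = 49 + 104·t and substitute into x ≡ 9 (mod 11): 104·t ≡ 9 − 49 = -40 (mod 11).
    Reduce coefficients mod 11: 5·t ≡ 4 (mod 11).
    The inverse of 5 mod 11 is 9 (since 5·9 = 45 = 4·11 + 1), so t ≡ 9·4 = 36 ≡ 3 (mod 11).
    Then x = 49 + 104·3 = 361, valid modulo lcm(104, 11) = 1144: x ≡ 361 (mod 1144).
  Combine with x ≡ 9 (mod 19); new modulus lcm = 21736.
    Write x = 361 + 1144·t and substitute into x ≡ 9 (mod 19): 1144·t ≡ 9 − 361 = -352 (mod 19).
    Reduce coefficients mod 19: 4·t ≡ 9 (mod 19).
    The inverse of 4 mod 19 is 5 (since 4·5 = 20 = 1·19 + 1), so t ≡ 5·9 = 45 ≡ 7 (mod 19).
    Then x = 361 + 1144·7 = 8369, valid modulo lcm(1144, 19) = 21736: x ≡ 8369 (mod 21736).
  Combine with x ≡ 0 (mod 5); new modulus lcm = 108680.
    Write x = 8369 + 21736·t and substitute into x ≡ 0 (mod 5): 21736·t ≡ 0 − 8369 = -8369 (mod 5).
    Reduce coefficients mod 5: 1·t ≡ 1 (mod 5).
    So t ≡ 1 (mod 5).
    Then x = 8369 + 21736·1 = 30105, valid modulo lcm(21736, 5) = 108680: x ≡ 30105 (mod 108680).
Verify against each original: 30105 mod 13 = 10, 30105 mod 8 = 1, 30105 mod 11 = 9, 30105 mod 19 = 9, 30105 mod 5 = 0.

x ≡ 30105 (mod 108680).


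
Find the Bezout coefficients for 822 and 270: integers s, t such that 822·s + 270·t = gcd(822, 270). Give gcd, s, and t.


Euclidean algorithm on (822, 270) — divide until remainder is 0:
  822 = 3 · 270 + 12
  270 = 22 · 12 + 6
  12 = 2 · 6 + 0
gcd(822, 270) = 6.
Track Bezout coefficients alongside the remainders: start with r₀ = 822 = a·1 + b·0 (s = 1, t = 0) and r₁ = 270 = a·0 + b·1 (s = 0, t = 1); each new remainder r_{k+1} = r_{k-1} − q_k·r_k inherits s_{k+1} = s_{k-1} − q_k·s_k, t_{k+1} = t_{k-1} − q_k·t_k, so r_k = a·s_k + b·t_k at every step:
  q = 3: r = 12, s = 1 − 3·0 = 1, t = 0 − 3·1 = -3  (check: 822·1 + 270·(-3) = 12)
  q = 22: r = 6, s = 0 − 22·1 = -22, t = 1 − 22·(-3) = 67  (check: 822·(-22) + 270·67 = 6)
The row with r = 6 (the gcd) gives the Bezout coefficients s = -22, t = 67.
Result: 822 · (-22) + 270 · (67) = 6.

gcd(822, 270) = 6; s = -22, t = 67 (check: 822·(-22) + 270·67 = 6).


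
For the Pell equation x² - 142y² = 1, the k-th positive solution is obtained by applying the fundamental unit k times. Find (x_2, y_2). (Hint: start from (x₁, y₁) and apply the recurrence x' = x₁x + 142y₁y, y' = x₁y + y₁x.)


Step 1: Find the fundamental solution (x₁, y₁) of x² - 142y² = 1.
  Expand √142 as a continued fraction. a₀ = ⌊√142⌋ = 11; iterate m_{k+1} = d_k·a_k − m_k, d_{k+1} = (142 − m_{k+1}²)/d_k, a_{k+1} = ⌊(a₀ + m_{k+1})/d_{k+1}⌋ (starting m₀ = 0, d₀ = 1), with convergents p_k = a_k·p_{k-1} + p_{k-2}, q_k = a_k·q_{k-1} + q_{k-2} (p₋₁ = 1, q₋₁ = 0):
  k = 0: a₀ = 11; p₀/q₀ = 11/1; p₀² − 142·q₀² = 121 − 142 = -21.
  k = 1: m = 11, d = 21, a = ⌊(11 + 11)/21⌋ = 1; p/q = (1·11 + 1)/(1·1 + 0) = 12/1; p² − 142·q² = 144 − 142 = 2.
  k = 2: m = 10, d = 2, a = ⌊(11 + 10)/2⌋ = 10; p/q = (10·12 + 11)/(10·1 + 1) = 131/11; p² − 142·q² = 17161 − 17182 = -21.
  k = 3: m = 10, d = 21, a = ⌊(11 + 10)/21⌋ = 1; p/q = (1·131 + 12)/(1·11 + 1) = 143/12; p² − 142·q² = 20449 − 20448 = 1.
  The first convergent with p² − 142·q² = 1 gives the fundamental solution (x₁, y₁) = (143, 12).
Step 2: Apply the recurrence (x_{n+1}, y_{n+1}) = (x₁x_n + 142y₁y_n, x₁y_n + y₁x_n) repeatedly.
  From (x_1, y_1) = (143, 12): x_2 = 143·143 + 142·12·12 = 40897; y_2 = 143·12 + 12·143 = 3432.
Step 3: Verify x_2² - 142·y_2² = 1672564609 - 1672564608 = 1 (should be 1). ✓

(x_1, y_1) = (143, 12); (x_2, y_2) = (40897, 3432).


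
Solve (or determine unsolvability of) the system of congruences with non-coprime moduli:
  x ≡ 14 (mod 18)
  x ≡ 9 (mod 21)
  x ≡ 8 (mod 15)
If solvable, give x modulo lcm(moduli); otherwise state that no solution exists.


Moduli 18, 21, 15 are not pairwise coprime, so CRT works modulo lcm(m_i) when all pairwise compatibility conditions hold.
Pairwise compatibility: gcd(m_i, m_j) must divide a_i - a_j for every pair.
Merge one congruence at a time:
  Start: x ≡ 14 (mod 18).
  Combine with x ≡ 9 (mod 21): gcd(18, 21) = 3, and 9 - 14 = -5 is NOT divisible by 3.
    ⇒ system is inconsistent (no integer solution).

No solution (the system is inconsistent).


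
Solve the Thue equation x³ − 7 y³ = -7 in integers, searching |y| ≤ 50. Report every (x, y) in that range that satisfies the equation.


The equation is x³ - 7y³ = -7. For fixed y, x³ = 7·y³ − 7, so a solution requires the RHS to be a perfect cube.
Strategy: iterate y from -50 to 50, compute RHS = 7·y³ − 7, and check whether it is a (positive or negative) perfect cube.
Check small values of y:
  y = 0: RHS = -7 is not a perfect cube.
  y = 1: RHS = 0 = (0)³ ⇒ x = 0 works.
  y = -1: RHS = -14 is not a perfect cube.
  y = 2: RHS = 49 is not a perfect cube.
  y = -2: RHS = -63 is not a perfect cube.
  y = 3: RHS = 182 is not a perfect cube.
  y = -3: RHS = -196 is not a perfect cube.
Continuing the search up to |y| = 50 finds no further solutions beyond those listed.
Collected solutions: (0, 1).

Solutions (with |y| ≤ 50): (0, 1).


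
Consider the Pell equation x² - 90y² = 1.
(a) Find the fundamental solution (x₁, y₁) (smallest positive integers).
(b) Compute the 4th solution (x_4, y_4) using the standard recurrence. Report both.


Step 1: Find the fundamental solution (x₁, y₁) of x² - 90y² = 1.
  Expand √90 as a continued fraction. a₀ = ⌊√90⌋ = 9; iterate m_{k+1} = d_k·a_k − m_k, d_{k+1} = (90 − m_{k+1}²)/d_k, a_{k+1} = ⌊(a₀ + m_{k+1})/d_{k+1}⌋ (starting m₀ = 0, d₀ = 1), with convergents p_k = a_k·p_{k-1} + p_{k-2}, q_k = a_k·q_{k-1} + q_{k-2} (p₋₁ = 1, q₋₁ = 0):
  k = 0: a₀ = 9; p₀/q₀ = 9/1; p₀² − 90·q₀² = 81 − 90 = -9.
  k = 1: m = 9, d = 9, a = ⌊(9 + 9)/9⌋ = 2; p/q = (2·9 + 1)/(2·1 + 0) = 19/2; p² − 90·q² = 361 − 360 = 1.
  The first convergent with p² − 90·q² = 1 gives the fundamental solution (x₁, y₁) = (19, 2).
Step 2: Apply the recurrence (x_{n+1}, y_{n+1}) = (x₁x_n + 90y₁y_n, x₁y_n + y₁x_n) repeatedly.
  From (x_1, y_1) = (19, 2): x_2 = 19·19 + 90·2·2 = 721; y_2 = 19·2 + 2·19 = 76.
  From (x_2, y_2) = (721, 76): x_3 = 19·721 + 90·2·76 = 27379; y_3 = 19·76 + 2·721 = 2886.
  From (x_3, y_3) = (27379, 2886): x_4 = 19·27379 + 90·2·2886 = 1039681; y_4 = 19·2886 + 2·27379 = 109592.
Step 3: Verify x_4² - 90·y_4² = 1080936581761 - 1080936581760 = 1 (should be 1). ✓

(x_1, y_1) = (19, 2); (x_4, y_4) = (1039681, 109592).


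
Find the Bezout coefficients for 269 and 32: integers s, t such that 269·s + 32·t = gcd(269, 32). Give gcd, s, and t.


Euclidean algorithm on (269, 32) — divide until remainder is 0:
  269 = 8 · 32 + 13
  32 = 2 · 13 + 6
  13 = 2 · 6 + 1
  6 = 6 · 1 + 0
gcd(269, 32) = 1.
Track Bezout coefficients alongside the remainders: start with r₀ = 269 = a·1 + b·0 (s = 1, t = 0) and r₁ = 32 = a·0 + b·1 (s = 0, t = 1); each new remainder r_{k+1} = r_{k-1} − q_k·r_k inherits s_{k+1} = s_{k-1} − q_k·s_k, t_{k+1} = t_{k-1} − q_k·t_k, so r_k = a·s_k + b·t_k at every step:
  q = 8: r = 13, s = 1 − 8·0 = 1, t = 0 − 8·1 = -8  (check: 269·1 + 32·(-8) = 13)
  q = 2: r = 6, s = 0 − 2·1 = -2, t = 1 − 2·(-8) = 17  (check: 269·(-2) + 32·17 = 6)
  q = 2: r = 1, s = 1 − 2·(-2) = 5, t = -8 − 2·17 = -42  (check: 269·5 + 32·(-42) = 1)
The row with r = 1 (the gcd) gives the Bezout coefficients s = 5, t = -42.
Result: 269 · (5) + 32 · (-42) = 1.

gcd(269, 32) = 1; s = 5, t = -42 (check: 269·5 + 32·(-42) = 1).


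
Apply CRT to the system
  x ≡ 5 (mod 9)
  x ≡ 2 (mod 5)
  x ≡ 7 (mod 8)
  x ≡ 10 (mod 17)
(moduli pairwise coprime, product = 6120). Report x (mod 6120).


Product of moduli M = 9 · 5 · 8 · 17 = 6120.
Merge one congruence at a time:
  Start: x ≡ 5 (mod 9).
  Combine with x ≡ 2 (mod 5); new modulus lcm = 45.
    Write x = 5 + 9·t and substitute into x ≡ 2 (mod 5): 9·t ≡ 2 − 5 = -3 (mod 5).
    Reduce coefficients mod 5: 4·t ≡ 2 (mod 5).
    The inverse of 4 mod 5 is 4 (since 4·4 = 16 = 3·5 + 1), so t ≡ 4·2 = 8 ≡ 3 (mod 5).
    Then x = 5 + 9·3 = 32, valid modulo lcm(9, 5) = 45: x ≡ 32 (mod 45).
  Combine with x ≡ 7 (mod 8); new modulus lcm = 360.
    Write x = 32 + 45·t and substitute into x ≡ 7 (mod 8): 45·t ≡ 7 − 32 = -25 (mod 8).
    Reduce coefficients mod 8: 5·t ≡ 7 (mod 8).
    The inverse of 5 mod 8 is 5 (since 5·5 = 25 = 3·8 + 1), so t ≡ 5·7 = 35 ≡ 3 (mod 8).
    Then x = 32 + 45·3 = 167, valid modulo lcm(45, 8) = 360: x ≡ 167 (mod 360).
  Combine with x ≡ 10 (mod 17); new modulus lcm = 6120.
    Write x = 167 + 360·t and substitute into x ≡ 10 (mod 17): 360·t ≡ 10 − 167 = -157 (mod 17).
    Reduce coefficients mod 17: 3·t ≡ 13 (mod 17).
    The inverse of 3 mod 17 is 6 (since 3·6 = 18 = 1·17 + 1), so t ≡ 6·13 = 78 ≡ 10 (mod 17).
    Then x = 167 + 360·10 = 3767, valid modulo lcm(360, 17) = 6120: x ≡ 3767 (mod 6120).
Verify against each original: 3767 mod 9 = 5, 3767 mod 5 = 2, 3767 mod 8 = 7, 3767 mod 17 = 10.

x ≡ 3767 (mod 6120).


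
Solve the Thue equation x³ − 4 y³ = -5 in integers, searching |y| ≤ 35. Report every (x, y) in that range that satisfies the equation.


The equation is x³ - 4y³ = -5. For fixed y, x³ = 4·y³ − 5, so a solution requires the RHS to be a perfect cube.
Strategy: iterate y from -35 to 35, compute RHS = 4·y³ − 5, and check whether it is a (positive or negative) perfect cube.
Check small values of y:
  y = 0: RHS = -5 is not a perfect cube.
  y = 1: RHS = -1 = (-1)³ ⇒ x = -1 works.
  y = -1: RHS = -9 is not a perfect cube.
  y = 2: RHS = 27 = (3)³ ⇒ x = 3 works.
  y = -2: RHS = -37 is not a perfect cube.
  y = 3: RHS = 103 is not a perfect cube.
  y = -3: RHS = -113 is not a perfect cube.
Continuing the search up to |y| = 35 finds no further solutions beyond those listed.
Collected solutions: (-1, 1), (3, 2).

Solutions (with |y| ≤ 35): (-1, 1), (3, 2).


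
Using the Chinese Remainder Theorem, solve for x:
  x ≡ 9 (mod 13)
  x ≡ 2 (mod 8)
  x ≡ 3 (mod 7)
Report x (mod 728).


Moduli 13, 8, 7 are pairwise coprime; by CRT there is a unique solution modulo M = 13 · 8 · 7 = 728.
Solve pairwise, accumulating the modulus:
  Start with x ≡ 9 (mod 13).
  Combine with x ≡ 2 (mod 8): since gcd(13, 8) = 1, we get a unique residue mod 104.
    Write x = 9 + 13·t and substitute into x ≡ 2 (mod 8): 13·t ≡ 2 − 9 = -7 (mod 8).
    Reduce coefficients mod 8: 5·t ≡ 1 (mod 8).
    The inverse of 5 mod 8 is 5 (since 5·5 = 25 = 3·8 + 1), so t ≡ 5·1 = 5 ≡ 5 (mod 8).
    Then x = 9 + 13·5 = 74, valid modulo lcm(13, 8) = 104: x ≡ 74 (mod 104).
  Combine with x ≡ 3 (mod 7): since gcd(104, 7) = 1, we get a unique residue mod 728.
    Write x = 74 + 104·t and substitute into x ≡ 3 (mod 7): 104·t ≡ 3 − 74 = -71 (mod 7).
    Reduce coefficients mod 7: 6·t ≡ 6 (mod 7).
    The inverse of 6 mod 7 is 6 (since 6·6 = 36 = 5·7 + 1), so t ≡ 6·6 = 36 ≡ 1 (mod 7).
    Then x = 74 + 104·1 = 178, valid modulo lcm(104, 7) = 728: x ≡ 178 (mod 728).
Verify: 178 mod 13 = 9 ✓, 178 mod 8 = 2 ✓, 178 mod 7 = 3 ✓.

x ≡ 178 (mod 728).
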